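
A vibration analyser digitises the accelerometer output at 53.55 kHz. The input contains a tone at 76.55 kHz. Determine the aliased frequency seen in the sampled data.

76.55 kHz mod fs = 23 kHz.
23 kHz ≤ fs/2 = 26.775 kHz, appears at 23 kHz.

23 kHz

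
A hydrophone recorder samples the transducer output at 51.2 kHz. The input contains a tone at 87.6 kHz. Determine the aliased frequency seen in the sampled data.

87.6 kHz mod fs = 36.4 kHz.
36.4 kHz > fs/2 = 25.6 kHz, folds to fs − 36.4 kHz = 14.8 kHz.

14.8 kHz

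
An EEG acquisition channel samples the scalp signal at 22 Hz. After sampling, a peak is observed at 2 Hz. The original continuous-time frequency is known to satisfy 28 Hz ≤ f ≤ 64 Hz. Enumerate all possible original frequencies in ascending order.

Frequencies that alias to 2 Hz are k·fs ± 2 Hz for integer k ≥ 0.
k=0: 2 Hz.
k=1: 20 Hz, 24 Hz.
k=2: 42 Hz, 46 Hz.
k=3: 64 Hz, 68 Hz.
k=4: 86 Hz, 90 Hz.
Within [28 Hz, 64 Hz]: 42 Hz, 46 Hz, 64 Hz.

42 Hz, 46 Hz, 64 Hz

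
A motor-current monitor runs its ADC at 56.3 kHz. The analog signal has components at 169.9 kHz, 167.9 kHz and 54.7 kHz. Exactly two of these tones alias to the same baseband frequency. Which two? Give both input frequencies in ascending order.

167.9 kHz, 169.9 kHz

fs/2 = 28.15 kHz.
169.9 kHz mod fs = 1 kHz.
1 kHz ≤ fs/2 = 28.15 kHz, appears at 1 kHz.
167.9 kHz mod fs = 55.3 kHz.
55.3 kHz > fs/2 = 28.15 kHz, folds to fs − 55.3 kHz = 1 kHz.
54.7 kHz > fs/2 = 28.15 kHz, folds to fs − 54.7 kHz = 1.6 kHz.
167.9 kHz and 169.9 kHz both map to 1 kHz.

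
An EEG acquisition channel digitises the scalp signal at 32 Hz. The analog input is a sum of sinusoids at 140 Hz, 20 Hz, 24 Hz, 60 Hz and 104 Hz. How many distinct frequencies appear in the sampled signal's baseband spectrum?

fs/2 = 16 Hz.
140 Hz mod fs = 12 Hz.
12 Hz ≤ fs/2 = 16 Hz, appears at 12 Hz.
20 Hz > fs/2 = 16 Hz, folds to fs − 20 Hz = 12 Hz.
24 Hz > fs/2 = 16 Hz, folds to fs − 24 Hz = 8 Hz.
60 Hz mod fs = 28 Hz.
28 Hz > fs/2 = 16 Hz, folds to fs − 28 Hz = 4 Hz.
104 Hz mod fs = 8 Hz.
8 Hz ≤ fs/2 = 16 Hz, appears at 8 Hz.
Distinct values: {4 Hz, 8 Hz, 12 Hz} → 3.

3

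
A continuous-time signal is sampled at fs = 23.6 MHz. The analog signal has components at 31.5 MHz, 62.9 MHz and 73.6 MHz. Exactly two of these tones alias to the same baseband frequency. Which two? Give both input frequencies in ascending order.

fs/2 = 11.8 MHz.
31.5 MHz mod fs = 7.9 MHz.
7.9 MHz ≤ fs/2 = 11.8 MHz, appears at 7.9 MHz.
62.9 MHz mod fs = 15.7 MHz.
15.7 MHz > fs/2 = 11.8 MHz, folds to fs − 15.7 MHz = 7.9 MHz.
73.6 MHz mod fs = 2.8 MHz.
2.8 MHz ≤ fs/2 = 11.8 MHz, appears at 2.8 MHz.
31.5 MHz and 62.9 MHz both map to 7.9 MHz.

31.5 MHz, 62.9 MHz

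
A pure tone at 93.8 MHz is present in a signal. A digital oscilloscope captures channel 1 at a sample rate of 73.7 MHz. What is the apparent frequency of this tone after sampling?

20.1 MHz

93.8 MHz mod fs = 20.1 MHz.
20.1 MHz ≤ fs/2 = 36.85 MHz, appears at 20.1 MHz.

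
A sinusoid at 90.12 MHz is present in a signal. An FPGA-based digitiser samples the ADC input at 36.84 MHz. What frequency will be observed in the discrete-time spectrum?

16.44 MHz

90.12 MHz mod fs = 16.44 MHz.
16.44 MHz ≤ fs/2 = 18.42 MHz, appears at 16.44 MHz.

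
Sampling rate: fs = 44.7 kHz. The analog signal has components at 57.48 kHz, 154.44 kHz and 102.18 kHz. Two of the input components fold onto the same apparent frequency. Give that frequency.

12.78 kHz

fs/2 = 22.35 kHz.
57.48 kHz mod fs = 12.78 kHz.
12.78 kHz ≤ fs/2 = 22.35 kHz, appears at 12.78 kHz.
154.44 kHz mod fs = 20.34 kHz.
20.34 kHz ≤ fs/2 = 22.35 kHz, appears at 20.34 kHz.
102.18 kHz mod fs = 12.78 kHz.
12.78 kHz ≤ fs/2 = 22.35 kHz, appears at 12.78 kHz.
57.48 kHz and 102.18 kHz both map to 12.78 kHz.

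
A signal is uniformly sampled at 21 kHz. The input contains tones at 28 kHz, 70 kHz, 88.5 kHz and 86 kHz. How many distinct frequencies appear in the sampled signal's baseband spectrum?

fs/2 = 10.5 kHz.
28 kHz mod fs = 7 kHz.
7 kHz ≤ fs/2 = 10.5 kHz, appears at 7 kHz.
70 kHz mod fs = 7 kHz.
7 kHz ≤ fs/2 = 10.5 kHz, appears at 7 kHz.
88.5 kHz mod fs = 4.5 kHz.
4.5 kHz ≤ fs/2 = 10.5 kHz, appears at 4.5 kHz.
86 kHz mod fs = 2 kHz.
2 kHz ≤ fs/2 = 10.5 kHz, appears at 2 kHz.
Distinct values: {2 kHz, 4.5 kHz, 7 kHz} → 3.

3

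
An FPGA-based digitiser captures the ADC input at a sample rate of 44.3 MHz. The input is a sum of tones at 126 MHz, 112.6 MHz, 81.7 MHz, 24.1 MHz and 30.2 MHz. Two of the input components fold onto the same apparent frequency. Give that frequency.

fs/2 = 22.15 MHz.
126 MHz mod fs = 37.4 MHz.
37.4 MHz > fs/2 = 22.15 MHz, folds to fs − 37.4 MHz = 6.9 MHz.
112.6 MHz mod fs = 24 MHz.
24 MHz > fs/2 = 22.15 MHz, folds to fs − 24 MHz = 20.3 MHz.
81.7 MHz mod fs = 37.4 MHz.
37.4 MHz > fs/2 = 22.15 MHz, folds to fs − 37.4 MHz = 6.9 MHz.
24.1 MHz > fs/2 = 22.15 MHz, folds to fs − 24.1 MHz = 20.2 MHz.
30.2 MHz > fs/2 = 22.15 MHz, folds to fs − 30.2 MHz = 14.1 MHz.
81.7 MHz and 126 MHz both map to 6.9 MHz.

6.9 MHz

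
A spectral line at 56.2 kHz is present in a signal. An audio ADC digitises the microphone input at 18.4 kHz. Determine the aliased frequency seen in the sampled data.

1 kHz

56.2 kHz mod fs = 1 kHz.
1 kHz ≤ fs/2 = 9.2 kHz, appears at 1 kHz.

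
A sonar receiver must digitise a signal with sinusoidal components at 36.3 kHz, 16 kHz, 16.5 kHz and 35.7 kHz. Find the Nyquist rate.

Highest-frequency component: 36.3 kHz.
Nyquist rate = 2 × 36.3 kHz = 72.6 kHz.

72.6 kHz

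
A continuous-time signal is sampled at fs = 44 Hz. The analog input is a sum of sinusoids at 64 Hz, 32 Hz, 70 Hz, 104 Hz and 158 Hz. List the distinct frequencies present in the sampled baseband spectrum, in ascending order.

fs/2 = 22 Hz.
64 Hz mod fs = 20 Hz.
20 Hz ≤ fs/2 = 22 Hz, appears at 20 Hz.
32 Hz > fs/2 = 22 Hz, folds to fs − 32 Hz = 12 Hz.
70 Hz mod fs = 26 Hz.
26 Hz > fs/2 = 22 Hz, folds to fs − 26 Hz = 18 Hz.
104 Hz mod fs = 16 Hz.
16 Hz ≤ fs/2 = 22 Hz, appears at 16 Hz.
158 Hz mod fs = 26 Hz.
26 Hz > fs/2 = 22 Hz, folds to fs − 26 Hz = 18 Hz.
Distinct values: {12 Hz, 16 Hz, 18 Hz, 20 Hz}.

12 Hz, 16 Hz, 18 Hz, 20 Hz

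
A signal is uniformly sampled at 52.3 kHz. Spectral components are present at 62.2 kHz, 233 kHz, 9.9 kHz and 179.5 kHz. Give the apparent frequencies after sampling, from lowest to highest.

9.9 kHz, 22.6 kHz, 23.8 kHz

fs/2 = 26.15 kHz.
62.2 kHz mod fs = 9.9 kHz.
9.9 kHz ≤ fs/2 = 26.15 kHz, appears at 9.9 kHz.
233 kHz mod fs = 23.8 kHz.
23.8 kHz ≤ fs/2 = 26.15 kHz, appears at 23.8 kHz.
9.9 kHz ≤ fs/2 = 26.15 kHz, passes unchanged.
179.5 kHz mod fs = 22.6 kHz.
22.6 kHz ≤ fs/2 = 26.15 kHz, appears at 22.6 kHz.
Distinct values: {9.9 kHz, 22.6 kHz, 23.8 kHz}.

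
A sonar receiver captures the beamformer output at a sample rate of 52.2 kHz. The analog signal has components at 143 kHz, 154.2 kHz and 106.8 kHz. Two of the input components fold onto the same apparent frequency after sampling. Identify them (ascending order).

106.8 kHz, 154.2 kHz

fs/2 = 26.1 kHz.
143 kHz mod fs = 38.6 kHz.
38.6 kHz > fs/2 = 26.1 kHz, folds to fs − 38.6 kHz = 13.6 kHz.
154.2 kHz mod fs = 49.8 kHz.
49.8 kHz > fs/2 = 26.1 kHz, folds to fs − 49.8 kHz = 2.4 kHz.
106.8 kHz mod fs = 2.4 kHz.
2.4 kHz ≤ fs/2 = 26.1 kHz, appears at 2.4 kHz.
106.8 kHz and 154.2 kHz both map to 2.4 kHz.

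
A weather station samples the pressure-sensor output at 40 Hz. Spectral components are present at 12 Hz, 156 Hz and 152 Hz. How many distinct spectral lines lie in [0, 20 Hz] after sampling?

3

fs/2 = 20 Hz.
12 Hz ≤ fs/2 = 20 Hz, passes unchanged.
156 Hz mod fs = 36 Hz.
36 Hz > fs/2 = 20 Hz, folds to fs − 36 Hz = 4 Hz.
152 Hz mod fs = 32 Hz.
32 Hz > fs/2 = 20 Hz, folds to fs − 32 Hz = 8 Hz.
Distinct values: {4 Hz, 8 Hz, 12 Hz} → 3.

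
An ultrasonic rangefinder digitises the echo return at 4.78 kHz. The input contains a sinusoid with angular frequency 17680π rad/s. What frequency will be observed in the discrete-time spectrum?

0.72 kHz

ω = 17680π rad/s → f = ω/(2π) = 8840 Hz = 8.84 kHz.
8.84 kHz mod fs = 4.06 kHz.
4.06 kHz > fs/2 = 2.39 kHz, folds to fs − 4.06 kHz = 0.72 kHz.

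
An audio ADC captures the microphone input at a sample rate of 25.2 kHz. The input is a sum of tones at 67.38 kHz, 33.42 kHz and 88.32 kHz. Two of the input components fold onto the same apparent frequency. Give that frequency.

8.22 kHz

fs/2 = 12.6 kHz.
67.38 kHz mod fs = 16.98 kHz.
16.98 kHz > fs/2 = 12.6 kHz, folds to fs − 16.98 kHz = 8.22 kHz.
33.42 kHz mod fs = 8.22 kHz.
8.22 kHz ≤ fs/2 = 12.6 kHz, appears at 8.22 kHz.
88.32 kHz mod fs = 12.72 kHz.
12.72 kHz > fs/2 = 12.6 kHz, folds to fs − 12.72 kHz = 12.48 kHz.
33.42 kHz and 67.38 kHz both map to 8.22 kHz.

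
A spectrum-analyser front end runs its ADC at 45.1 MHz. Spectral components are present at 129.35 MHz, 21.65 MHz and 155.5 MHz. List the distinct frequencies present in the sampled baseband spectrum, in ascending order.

fs/2 = 22.55 MHz.
129.35 MHz mod fs = 39.15 MHz.
39.15 MHz > fs/2 = 22.55 MHz, folds to fs − 39.15 MHz = 5.95 MHz.
21.65 MHz ≤ fs/2 = 22.55 MHz, passes unchanged.
155.5 MHz mod fs = 20.2 MHz.
20.2 MHz ≤ fs/2 = 22.55 MHz, appears at 20.2 MHz.
Distinct values: {5.95 MHz, 20.2 MHz, 21.65 MHz}.

5.95 MHz, 20.2 MHz, 21.65 MHz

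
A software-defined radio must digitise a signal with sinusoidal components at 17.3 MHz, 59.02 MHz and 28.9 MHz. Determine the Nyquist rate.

Highest-frequency component: 59.02 MHz.
Nyquist rate = 2 × 59.02 MHz = 118.04 MHz.

118.04 MHz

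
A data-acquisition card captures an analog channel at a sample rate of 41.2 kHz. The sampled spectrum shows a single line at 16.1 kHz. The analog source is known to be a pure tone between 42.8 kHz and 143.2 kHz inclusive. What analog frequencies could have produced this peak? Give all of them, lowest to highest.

Frequencies that alias to 16.1 kHz are k·fs ± 16.1 kHz for integer k ≥ 0.
k=0: 16.1 kHz.
k=1: 25.1 kHz, 57.3 kHz.
k=2: 66.3 kHz, 98.5 kHz.
k=3: 107.5 kHz, 139.7 kHz.
k=4: 148.7 kHz, 180.9 kHz.
Within [42.8 kHz, 143.2 kHz]: 57.3 kHz, 66.3 kHz, 98.5 kHz, 107.5 kHz, 139.7 kHz.

57.3 kHz, 66.3 kHz, 98.5 kHz, 107.5 kHz, 139.7 kHz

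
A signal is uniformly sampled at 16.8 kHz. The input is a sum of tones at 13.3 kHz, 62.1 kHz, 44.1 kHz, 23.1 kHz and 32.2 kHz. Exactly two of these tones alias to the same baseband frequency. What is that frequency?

fs/2 = 8.4 kHz.
13.3 kHz > fs/2 = 8.4 kHz, folds to fs − 13.3 kHz = 3.5 kHz.
62.1 kHz mod fs = 11.7 kHz.
11.7 kHz > fs/2 = 8.4 kHz, folds to fs − 11.7 kHz = 5.1 kHz.
44.1 kHz mod fs = 10.5 kHz.
10.5 kHz > fs/2 = 8.4 kHz, folds to fs − 10.5 kHz = 6.3 kHz.
23.1 kHz mod fs = 6.3 kHz.
6.3 kHz ≤ fs/2 = 8.4 kHz, appears at 6.3 kHz.
32.2 kHz mod fs = 15.4 kHz.
15.4 kHz > fs/2 = 8.4 kHz, folds to fs − 15.4 kHz = 1.4 kHz.
23.1 kHz and 44.1 kHz both map to 6.3 kHz.

6.3 kHz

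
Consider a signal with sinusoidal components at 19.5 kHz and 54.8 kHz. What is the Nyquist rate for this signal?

109.6 kHz

Highest-frequency component: 54.8 kHz.
Nyquist rate = 2 × 54.8 kHz = 109.6 kHz.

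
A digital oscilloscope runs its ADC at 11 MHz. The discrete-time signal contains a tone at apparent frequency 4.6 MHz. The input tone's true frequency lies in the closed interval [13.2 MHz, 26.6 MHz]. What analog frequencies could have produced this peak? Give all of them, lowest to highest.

15.6 MHz, 17.4 MHz, 26.6 MHz

Frequencies that alias to 4.6 MHz are k·fs ± 4.6 MHz for integer k ≥ 0.
k=0: 4.6 MHz.
k=1: 6.4 MHz, 15.6 MHz.
k=2: 17.4 MHz, 26.6 MHz.
k=3: 28.4 MHz, 37.6 MHz.
Within [13.2 MHz, 26.6 MHz]: 15.6 MHz, 17.4 MHz, 26.6 MHz.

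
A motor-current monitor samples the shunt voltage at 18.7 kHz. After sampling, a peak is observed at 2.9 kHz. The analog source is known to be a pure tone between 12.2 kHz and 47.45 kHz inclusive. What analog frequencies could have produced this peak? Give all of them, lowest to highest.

15.8 kHz, 21.6 kHz, 34.5 kHz, 40.3 kHz

Frequencies that alias to 2.9 kHz are k·fs ± 2.9 kHz for integer k ≥ 0.
k=0: 2.9 kHz.
k=1: 15.8 kHz, 21.6 kHz.
k=2: 34.5 kHz, 40.3 kHz.
k=3: 53.2 kHz, 59 kHz.
Within [12.2 kHz, 47.45 kHz]: 15.8 kHz, 21.6 kHz, 34.5 kHz, 40.3 kHz.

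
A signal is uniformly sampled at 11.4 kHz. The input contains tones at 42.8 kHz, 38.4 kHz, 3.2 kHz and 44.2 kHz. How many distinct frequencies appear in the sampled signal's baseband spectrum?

fs/2 = 5.7 kHz.
42.8 kHz mod fs = 8.6 kHz.
8.6 kHz > fs/2 = 5.7 kHz, folds to fs − 8.6 kHz = 2.8 kHz.
38.4 kHz mod fs = 4.2 kHz.
4.2 kHz ≤ fs/2 = 5.7 kHz, appears at 4.2 kHz.
3.2 kHz ≤ fs/2 = 5.7 kHz, passes unchanged.
44.2 kHz mod fs = 10 kHz.
10 kHz > fs/2 = 5.7 kHz, folds to fs − 10 kHz = 1.4 kHz.
Distinct values: {1.4 kHz, 2.8 kHz, 3.2 kHz, 4.2 kHz} → 4.

4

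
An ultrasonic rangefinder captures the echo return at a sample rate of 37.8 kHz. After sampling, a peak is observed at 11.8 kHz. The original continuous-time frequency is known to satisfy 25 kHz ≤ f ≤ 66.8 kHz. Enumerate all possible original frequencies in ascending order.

Frequencies that alias to 11.8 kHz are k·fs ± 11.8 kHz for integer k ≥ 0.
k=0: 11.8 kHz.
k=1: 26 kHz, 49.6 kHz.
k=2: 63.8 kHz, 87.4 kHz.
k=3: 101.6 kHz, 125.2 kHz.
Within [25 kHz, 66.8 kHz]: 26 kHz, 49.6 kHz, 63.8 kHz.

26 kHz, 49.6 kHz, 63.8 kHz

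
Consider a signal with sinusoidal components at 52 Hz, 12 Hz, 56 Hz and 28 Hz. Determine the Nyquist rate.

112 Hz

Highest-frequency component: 56 Hz.
Nyquist rate = 2 × 56 Hz = 112 Hz.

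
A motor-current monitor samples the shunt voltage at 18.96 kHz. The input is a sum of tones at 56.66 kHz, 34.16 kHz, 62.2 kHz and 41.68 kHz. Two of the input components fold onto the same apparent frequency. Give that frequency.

3.76 kHz

fs/2 = 9.48 kHz.
56.66 kHz mod fs = 18.74 kHz.
18.74 kHz > fs/2 = 9.48 kHz, folds to fs − 18.74 kHz = 0.22 kHz.
34.16 kHz mod fs = 15.2 kHz.
15.2 kHz > fs/2 = 9.48 kHz, folds to fs − 15.2 kHz = 3.76 kHz.
62.2 kHz mod fs = 5.32 kHz.
5.32 kHz ≤ fs/2 = 9.48 kHz, appears at 5.32 kHz.
41.68 kHz mod fs = 3.76 kHz.
3.76 kHz ≤ fs/2 = 9.48 kHz, appears at 3.76 kHz.
34.16 kHz and 41.68 kHz both map to 3.76 kHz.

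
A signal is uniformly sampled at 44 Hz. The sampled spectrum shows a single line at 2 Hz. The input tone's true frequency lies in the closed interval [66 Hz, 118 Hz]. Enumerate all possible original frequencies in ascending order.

Frequencies that alias to 2 Hz are k·fs ± 2 Hz for integer k ≥ 0.
k=0: 2 Hz.
k=1: 42 Hz, 46 Hz.
k=2: 86 Hz, 90 Hz.
k=3: 130 Hz, 134 Hz.
Within [66 Hz, 118 Hz]: 86 Hz, 90 Hz.

86 Hz, 90 Hz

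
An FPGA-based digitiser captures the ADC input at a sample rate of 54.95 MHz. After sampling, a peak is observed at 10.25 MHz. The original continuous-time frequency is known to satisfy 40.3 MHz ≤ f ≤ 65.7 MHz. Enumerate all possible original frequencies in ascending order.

Frequencies that alias to 10.25 MHz are k·fs ± 10.25 MHz for integer k ≥ 0.
k=0: 10.25 MHz.
k=1: 44.7 MHz, 65.2 MHz.
k=2: 99.65 MHz, 120.15 MHz.
Within [40.3 MHz, 65.7 MHz]: 44.7 MHz, 65.2 MHz.

44.7 MHz, 65.2 MHz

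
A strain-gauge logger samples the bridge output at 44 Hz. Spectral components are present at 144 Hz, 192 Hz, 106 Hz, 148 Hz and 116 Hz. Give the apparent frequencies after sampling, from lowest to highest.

fs/2 = 22 Hz.
144 Hz mod fs = 12 Hz.
12 Hz ≤ fs/2 = 22 Hz, appears at 12 Hz.
192 Hz mod fs = 16 Hz.
16 Hz ≤ fs/2 = 22 Hz, appears at 16 Hz.
106 Hz mod fs = 18 Hz.
18 Hz ≤ fs/2 = 22 Hz, appears at 18 Hz.
148 Hz mod fs = 16 Hz.
16 Hz ≤ fs/2 = 22 Hz, appears at 16 Hz.
116 Hz mod fs = 28 Hz.
28 Hz > fs/2 = 22 Hz, folds to fs − 28 Hz = 16 Hz.
Distinct values: {12 Hz, 16 Hz, 18 Hz}.

12 Hz, 16 Hz, 18 Hz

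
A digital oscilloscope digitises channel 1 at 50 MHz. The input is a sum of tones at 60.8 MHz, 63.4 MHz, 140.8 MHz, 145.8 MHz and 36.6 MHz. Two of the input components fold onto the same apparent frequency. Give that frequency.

13.4 MHz

fs/2 = 25 MHz.
60.8 MHz mod fs = 10.8 MHz.
10.8 MHz ≤ fs/2 = 25 MHz, appears at 10.8 MHz.
63.4 MHz mod fs = 13.4 MHz.
13.4 MHz ≤ fs/2 = 25 MHz, appears at 13.4 MHz.
140.8 MHz mod fs = 40.8 MHz.
40.8 MHz > fs/2 = 25 MHz, folds to fs − 40.8 MHz = 9.2 MHz.
145.8 MHz mod fs = 45.8 MHz.
45.8 MHz > fs/2 = 25 MHz, folds to fs − 45.8 MHz = 4.2 MHz.
36.6 MHz > fs/2 = 25 MHz, folds to fs − 36.6 MHz = 13.4 MHz.
36.6 MHz and 63.4 MHz both map to 13.4 MHz.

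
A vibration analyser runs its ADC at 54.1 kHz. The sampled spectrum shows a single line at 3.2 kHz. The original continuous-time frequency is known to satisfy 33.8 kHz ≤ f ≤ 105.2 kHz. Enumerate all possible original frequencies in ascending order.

Frequencies that alias to 3.2 kHz are k·fs ± 3.2 kHz for integer k ≥ 0.
k=0: 3.2 kHz.
k=1: 50.9 kHz, 57.3 kHz.
k=2: 105 kHz, 111.4 kHz.
k=3: 159.1 kHz, 165.5 kHz.
Within [33.8 kHz, 105.2 kHz]: 50.9 kHz, 57.3 kHz, 105 kHz.

50.9 kHz, 57.3 kHz, 105 kHz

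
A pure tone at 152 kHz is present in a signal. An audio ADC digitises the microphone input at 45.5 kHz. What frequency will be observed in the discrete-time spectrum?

15.5 kHz

152 kHz mod fs = 15.5 kHz.
15.5 kHz ≤ fs/2 = 22.75 kHz, appears at 15.5 kHz.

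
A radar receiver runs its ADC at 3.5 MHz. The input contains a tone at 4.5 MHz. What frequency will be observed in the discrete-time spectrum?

4.5 MHz mod fs = 1 MHz.
1 MHz ≤ fs/2 = 1.75 MHz, appears at 1 MHz.

1 MHz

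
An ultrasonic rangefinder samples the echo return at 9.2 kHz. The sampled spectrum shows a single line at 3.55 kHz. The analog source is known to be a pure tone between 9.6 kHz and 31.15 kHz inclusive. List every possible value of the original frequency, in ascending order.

Frequencies that alias to 3.55 kHz are k·fs ± 3.55 kHz for integer k ≥ 0.
k=0: 3.55 kHz.
k=1: 5.65 kHz, 12.75 kHz.
k=2: 14.85 kHz, 21.95 kHz.
k=3: 24.05 kHz, 31.15 kHz.
k=4: 33.25 kHz, 40.35 kHz.
Within [9.6 kHz, 31.15 kHz]: 12.75 kHz, 14.85 kHz, 21.95 kHz, 24.05 kHz, 31.15 kHz.

12.75 kHz, 14.85 kHz, 21.95 kHz, 24.05 kHz, 31.15 kHz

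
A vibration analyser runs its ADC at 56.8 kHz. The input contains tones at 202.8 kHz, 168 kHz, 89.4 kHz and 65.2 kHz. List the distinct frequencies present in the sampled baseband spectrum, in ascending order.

2.4 kHz, 8.4 kHz, 24.2 kHz, 24.4 kHz

fs/2 = 28.4 kHz.
202.8 kHz mod fs = 32.4 kHz.
32.4 kHz > fs/2 = 28.4 kHz, folds to fs − 32.4 kHz = 24.4 kHz.
168 kHz mod fs = 54.4 kHz.
54.4 kHz > fs/2 = 28.4 kHz, folds to fs − 54.4 kHz = 2.4 kHz.
89.4 kHz mod fs = 32.6 kHz.
32.6 kHz > fs/2 = 28.4 kHz, folds to fs − 32.6 kHz = 24.2 kHz.
65.2 kHz mod fs = 8.4 kHz.
8.4 kHz ≤ fs/2 = 28.4 kHz, appears at 8.4 kHz.
Distinct values: {2.4 kHz, 8.4 kHz, 24.2 kHz, 24.4 kHz}.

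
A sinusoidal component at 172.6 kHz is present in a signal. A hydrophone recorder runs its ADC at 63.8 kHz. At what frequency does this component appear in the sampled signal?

172.6 kHz mod fs = 45 kHz.
45 kHz > fs/2 = 31.9 kHz, folds to fs − 45 kHz = 18.8 kHz.

18.8 kHz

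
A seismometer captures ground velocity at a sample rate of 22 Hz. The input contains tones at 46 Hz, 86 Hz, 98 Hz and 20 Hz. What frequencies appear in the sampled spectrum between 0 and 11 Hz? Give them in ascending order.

2 Hz, 10 Hz

fs/2 = 11 Hz.
46 Hz mod fs = 2 Hz.
2 Hz ≤ fs/2 = 11 Hz, appears at 2 Hz.
86 Hz mod fs = 20 Hz.
20 Hz > fs/2 = 11 Hz, folds to fs − 20 Hz = 2 Hz.
98 Hz mod fs = 10 Hz.
10 Hz ≤ fs/2 = 11 Hz, appears at 10 Hz.
20 Hz > fs/2 = 11 Hz, folds to fs − 20 Hz = 2 Hz.
Distinct values: {2 Hz, 10 Hz}.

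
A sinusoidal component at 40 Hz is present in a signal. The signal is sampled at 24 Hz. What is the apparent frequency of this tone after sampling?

40 Hz mod fs = 16 Hz.
16 Hz > fs/2 = 12 Hz, folds to fs − 16 Hz = 8 Hz.

8 Hz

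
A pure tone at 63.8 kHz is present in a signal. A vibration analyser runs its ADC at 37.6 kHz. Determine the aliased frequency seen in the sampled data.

63.8 kHz mod fs = 26.2 kHz.
26.2 kHz > fs/2 = 18.8 kHz, folds to fs − 26.2 kHz = 11.4 kHz.

11.4 kHz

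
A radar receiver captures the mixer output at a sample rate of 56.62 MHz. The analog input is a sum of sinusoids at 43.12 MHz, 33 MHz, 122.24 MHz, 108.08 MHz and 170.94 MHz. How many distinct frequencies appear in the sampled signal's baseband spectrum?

fs/2 = 28.31 MHz.
43.12 MHz > fs/2 = 28.31 MHz, folds to fs − 43.12 MHz = 13.5 MHz.
33 MHz > fs/2 = 28.31 MHz, folds to fs − 33 MHz = 23.62 MHz.
122.24 MHz mod fs = 9 MHz.
9 MHz ≤ fs/2 = 28.31 MHz, appears at 9 MHz.
108.08 MHz mod fs = 51.46 MHz.
51.46 MHz > fs/2 = 28.31 MHz, folds to fs − 51.46 MHz = 5.16 MHz.
170.94 MHz mod fs = 1.08 MHz.
1.08 MHz ≤ fs/2 = 28.31 MHz, appears at 1.08 MHz.
Distinct values: {1.08 MHz, 5.16 MHz, 9 MHz, 13.5 MHz, 23.62 MHz} → 5.

5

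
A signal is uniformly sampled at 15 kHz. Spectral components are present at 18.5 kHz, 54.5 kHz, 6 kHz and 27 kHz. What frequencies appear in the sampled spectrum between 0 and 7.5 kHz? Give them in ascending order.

3 kHz, 3.5 kHz, 5.5 kHz, 6 kHz

fs/2 = 7.5 kHz.
18.5 kHz mod fs = 3.5 kHz.
3.5 kHz ≤ fs/2 = 7.5 kHz, appears at 3.5 kHz.
54.5 kHz mod fs = 9.5 kHz.
9.5 kHz > fs/2 = 7.5 kHz, folds to fs − 9.5 kHz = 5.5 kHz.
6 kHz ≤ fs/2 = 7.5 kHz, passes unchanged.
27 kHz mod fs = 12 kHz.
12 kHz > fs/2 = 7.5 kHz, folds to fs − 12 kHz = 3 kHz.
Distinct values: {3 kHz, 3.5 kHz, 5.5 kHz, 6 kHz}.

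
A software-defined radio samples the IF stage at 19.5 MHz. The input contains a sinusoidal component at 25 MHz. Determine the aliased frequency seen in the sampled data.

5.5 MHz

25 MHz mod fs = 5.5 MHz.
5.5 MHz ≤ fs/2 = 9.75 MHz, appears at 5.5 MHz.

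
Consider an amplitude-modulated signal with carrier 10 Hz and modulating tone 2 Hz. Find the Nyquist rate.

24 Hz

AM sidebands sit at fc ± fm = 8 Hz and 12 Hz.
Highest-frequency component: 12 Hz.
Nyquist rate = 2 × 12 Hz = 24 Hz.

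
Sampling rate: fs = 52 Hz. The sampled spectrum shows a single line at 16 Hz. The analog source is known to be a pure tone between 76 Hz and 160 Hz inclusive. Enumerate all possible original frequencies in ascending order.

88 Hz, 120 Hz, 140 Hz

Frequencies that alias to 16 Hz are k·fs ± 16 Hz for integer k ≥ 0.
k=0: 16 Hz.
k=1: 36 Hz, 68 Hz.
k=2: 88 Hz, 120 Hz.
k=3: 140 Hz, 172 Hz.
k=4: 192 Hz, 224 Hz.
Within [76 Hz, 160 Hz]: 88 Hz, 120 Hz, 140 Hz.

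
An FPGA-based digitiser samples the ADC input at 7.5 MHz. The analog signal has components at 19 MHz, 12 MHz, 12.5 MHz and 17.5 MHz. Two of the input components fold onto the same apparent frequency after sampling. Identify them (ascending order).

fs/2 = 3.75 MHz.
19 MHz mod fs = 4 MHz.
4 MHz > fs/2 = 3.75 MHz, folds to fs − 4 MHz = 3.5 MHz.
12 MHz mod fs = 4.5 MHz.
4.5 MHz > fs/2 = 3.75 MHz, folds to fs − 4.5 MHz = 3 MHz.
12.5 MHz mod fs = 5 MHz.
5 MHz > fs/2 = 3.75 MHz, folds to fs − 5 MHz = 2.5 MHz.
17.5 MHz mod fs = 2.5 MHz.
2.5 MHz ≤ fs/2 = 3.75 MHz, appears at 2.5 MHz.
12.5 MHz and 17.5 MHz both map to 2.5 MHz.

12.5 MHz, 17.5 MHz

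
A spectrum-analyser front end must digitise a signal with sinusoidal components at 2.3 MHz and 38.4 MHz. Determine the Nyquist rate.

76.8 MHz

Highest-frequency component: 38.4 MHz.
Nyquist rate = 2 × 38.4 MHz = 76.8 MHz.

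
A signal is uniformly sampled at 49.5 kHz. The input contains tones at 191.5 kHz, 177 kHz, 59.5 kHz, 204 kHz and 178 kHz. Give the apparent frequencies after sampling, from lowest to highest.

6 kHz, 6.5 kHz, 10 kHz, 20 kHz, 21 kHz

fs/2 = 24.75 kHz.
191.5 kHz mod fs = 43 kHz.
43 kHz > fs/2 = 24.75 kHz, folds to fs − 43 kHz = 6.5 kHz.
177 kHz mod fs = 28.5 kHz.
28.5 kHz > fs/2 = 24.75 kHz, folds to fs − 28.5 kHz = 21 kHz.
59.5 kHz mod fs = 10 kHz.
10 kHz ≤ fs/2 = 24.75 kHz, appears at 10 kHz.
204 kHz mod fs = 6 kHz.
6 kHz ≤ fs/2 = 24.75 kHz, appears at 6 kHz.
178 kHz mod fs = 29.5 kHz.
29.5 kHz > fs/2 = 24.75 kHz, folds to fs − 29.5 kHz = 20 kHz.
Distinct values: {6 kHz, 6.5 kHz, 10 kHz, 20 kHz, 21 kHz}.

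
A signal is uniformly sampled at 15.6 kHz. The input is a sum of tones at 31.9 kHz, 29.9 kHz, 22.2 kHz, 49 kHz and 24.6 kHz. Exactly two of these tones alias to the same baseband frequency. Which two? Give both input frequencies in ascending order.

22.2 kHz, 24.6 kHz

fs/2 = 7.8 kHz.
31.9 kHz mod fs = 0.7 kHz.
0.7 kHz ≤ fs/2 = 7.8 kHz, appears at 0.7 kHz.
29.9 kHz mod fs = 14.3 kHz.
14.3 kHz > fs/2 = 7.8 kHz, folds to fs − 14.3 kHz = 1.3 kHz.
22.2 kHz mod fs = 6.6 kHz.
6.6 kHz ≤ fs/2 = 7.8 kHz, appears at 6.6 kHz.
49 kHz mod fs = 2.2 kHz.
2.2 kHz ≤ fs/2 = 7.8 kHz, appears at 2.2 kHz.
24.6 kHz mod fs = 9 kHz.
9 kHz > fs/2 = 7.8 kHz, folds to fs − 9 kHz = 6.6 kHz.
22.2 kHz and 24.6 kHz both map to 6.6 kHz.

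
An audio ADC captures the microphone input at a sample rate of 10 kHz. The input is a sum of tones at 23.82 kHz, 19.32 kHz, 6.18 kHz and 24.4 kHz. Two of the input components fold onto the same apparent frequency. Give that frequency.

fs/2 = 5 kHz.
23.82 kHz mod fs = 3.82 kHz.
3.82 kHz ≤ fs/2 = 5 kHz, appears at 3.82 kHz.
19.32 kHz mod fs = 9.32 kHz.
9.32 kHz > fs/2 = 5 kHz, folds to fs − 9.32 kHz = 0.68 kHz.
6.18 kHz > fs/2 = 5 kHz, folds to fs − 6.18 kHz = 3.82 kHz.
24.4 kHz mod fs = 4.4 kHz.
4.4 kHz ≤ fs/2 = 5 kHz, appears at 4.4 kHz.
6.18 kHz and 23.82 kHz both map to 3.82 kHz.

3.82 kHz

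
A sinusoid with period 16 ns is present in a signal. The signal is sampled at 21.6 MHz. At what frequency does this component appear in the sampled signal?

T = 16 ns → f = 1/T = 62.5 MHz.
62.5 MHz mod fs = 19.3 MHz.
19.3 MHz > fs/2 = 10.8 MHz, folds to fs − 19.3 MHz = 2.3 MHz.

2.3 MHz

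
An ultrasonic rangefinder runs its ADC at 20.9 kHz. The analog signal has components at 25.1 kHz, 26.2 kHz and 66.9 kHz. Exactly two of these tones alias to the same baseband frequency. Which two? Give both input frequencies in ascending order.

fs/2 = 10.45 kHz.
25.1 kHz mod fs = 4.2 kHz.
4.2 kHz ≤ fs/2 = 10.45 kHz, appears at 4.2 kHz.
26.2 kHz mod fs = 5.3 kHz.
5.3 kHz ≤ fs/2 = 10.45 kHz, appears at 5.3 kHz.
66.9 kHz mod fs = 4.2 kHz.
4.2 kHz ≤ fs/2 = 10.45 kHz, appears at 4.2 kHz.
25.1 kHz and 66.9 kHz both map to 4.2 kHz.

25.1 kHz, 66.9 kHz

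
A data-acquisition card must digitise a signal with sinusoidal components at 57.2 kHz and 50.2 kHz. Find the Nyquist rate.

114.4 kHz

Highest-frequency component: 57.2 kHz.
Nyquist rate = 2 × 57.2 kHz = 114.4 kHz.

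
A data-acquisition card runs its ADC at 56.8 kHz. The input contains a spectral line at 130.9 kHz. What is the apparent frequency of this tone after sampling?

17.3 kHz

130.9 kHz mod fs = 17.3 kHz.
17.3 kHz ≤ fs/2 = 28.4 kHz, appears at 17.3 kHz.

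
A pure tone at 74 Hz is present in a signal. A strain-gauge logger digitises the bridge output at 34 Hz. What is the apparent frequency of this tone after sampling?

74 Hz mod fs = 6 Hz.
6 Hz ≤ fs/2 = 17 Hz, appears at 6 Hz.

6 Hz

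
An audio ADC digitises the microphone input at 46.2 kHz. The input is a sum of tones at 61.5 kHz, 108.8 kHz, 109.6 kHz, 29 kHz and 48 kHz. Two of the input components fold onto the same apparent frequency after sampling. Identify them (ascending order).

fs/2 = 23.1 kHz.
61.5 kHz mod fs = 15.3 kHz.
15.3 kHz ≤ fs/2 = 23.1 kHz, appears at 15.3 kHz.
108.8 kHz mod fs = 16.4 kHz.
16.4 kHz ≤ fs/2 = 23.1 kHz, appears at 16.4 kHz.
109.6 kHz mod fs = 17.2 kHz.
17.2 kHz ≤ fs/2 = 23.1 kHz, appears at 17.2 kHz.
29 kHz > fs/2 = 23.1 kHz, folds to fs − 29 kHz = 17.2 kHz.
48 kHz mod fs = 1.8 kHz.
1.8 kHz ≤ fs/2 = 23.1 kHz, appears at 1.8 kHz.
29 kHz and 109.6 kHz both map to 17.2 kHz.

29 kHz, 109.6 kHz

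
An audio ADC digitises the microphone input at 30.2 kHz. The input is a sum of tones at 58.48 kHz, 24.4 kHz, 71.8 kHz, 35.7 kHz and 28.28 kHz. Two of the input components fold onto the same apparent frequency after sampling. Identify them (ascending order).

fs/2 = 15.1 kHz.
58.48 kHz mod fs = 28.28 kHz.
28.28 kHz > fs/2 = 15.1 kHz, folds to fs − 28.28 kHz = 1.92 kHz.
24.4 kHz > fs/2 = 15.1 kHz, folds to fs − 24.4 kHz = 5.8 kHz.
71.8 kHz mod fs = 11.4 kHz.
11.4 kHz ≤ fs/2 = 15.1 kHz, appears at 11.4 kHz.
35.7 kHz mod fs = 5.5 kHz.
5.5 kHz ≤ fs/2 = 15.1 kHz, appears at 5.5 kHz.
28.28 kHz > fs/2 = 15.1 kHz, folds to fs − 28.28 kHz = 1.92 kHz.
28.28 kHz and 58.48 kHz both map to 1.92 kHz.

28.28 kHz, 58.48 kHz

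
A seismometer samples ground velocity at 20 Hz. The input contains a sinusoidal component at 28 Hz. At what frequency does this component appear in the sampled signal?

8 Hz

28 Hz mod fs = 8 Hz.
8 Hz ≤ fs/2 = 10 Hz, appears at 8 Hz.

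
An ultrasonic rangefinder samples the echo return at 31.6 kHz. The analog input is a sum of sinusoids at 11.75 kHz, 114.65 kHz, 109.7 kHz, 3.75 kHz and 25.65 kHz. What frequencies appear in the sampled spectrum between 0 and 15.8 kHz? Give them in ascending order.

3.75 kHz, 5.95 kHz, 11.75 kHz, 14.9 kHz

fs/2 = 15.8 kHz.
11.75 kHz ≤ fs/2 = 15.8 kHz, passes unchanged.
114.65 kHz mod fs = 19.85 kHz.
19.85 kHz > fs/2 = 15.8 kHz, folds to fs − 19.85 kHz = 11.75 kHz.
109.7 kHz mod fs = 14.9 kHz.
14.9 kHz ≤ fs/2 = 15.8 kHz, appears at 14.9 kHz.
3.75 kHz ≤ fs/2 = 15.8 kHz, passes unchanged.
25.65 kHz > fs/2 = 15.8 kHz, folds to fs − 25.65 kHz = 5.95 kHz.
Distinct values: {3.75 kHz, 5.95 kHz, 11.75 kHz, 14.9 kHz}.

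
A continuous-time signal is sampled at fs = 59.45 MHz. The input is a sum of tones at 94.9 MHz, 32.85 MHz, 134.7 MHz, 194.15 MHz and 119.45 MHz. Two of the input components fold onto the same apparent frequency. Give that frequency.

15.8 MHz

fs/2 = 29.725 MHz.
94.9 MHz mod fs = 35.45 MHz.
35.45 MHz > fs/2 = 29.725 MHz, folds to fs − 35.45 MHz = 24 MHz.
32.85 MHz > fs/2 = 29.725 MHz, folds to fs − 32.85 MHz = 26.6 MHz.
134.7 MHz mod fs = 15.8 MHz.
15.8 MHz ≤ fs/2 = 29.725 MHz, appears at 15.8 MHz.
194.15 MHz mod fs = 15.8 MHz.
15.8 MHz ≤ fs/2 = 29.725 MHz, appears at 15.8 MHz.
119.45 MHz mod fs = 0.55 MHz.
0.55 MHz ≤ fs/2 = 29.725 MHz, appears at 0.55 MHz.
134.7 MHz and 194.15 MHz both map to 15.8 MHz.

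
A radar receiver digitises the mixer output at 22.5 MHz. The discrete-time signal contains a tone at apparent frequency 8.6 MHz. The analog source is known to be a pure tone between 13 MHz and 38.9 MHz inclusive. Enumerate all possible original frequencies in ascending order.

Frequencies that alias to 8.6 MHz are k·fs ± 8.6 MHz for integer k ≥ 0.
k=0: 8.6 MHz.
k=1: 13.9 MHz, 31.1 MHz.
k=2: 36.4 MHz, 53.6 MHz.
k=3: 58.9 MHz, 76.1 MHz.
Within [13 MHz, 38.9 MHz]: 13.9 MHz, 31.1 MHz, 36.4 MHz.

13.9 MHz, 31.1 MHz, 36.4 MHz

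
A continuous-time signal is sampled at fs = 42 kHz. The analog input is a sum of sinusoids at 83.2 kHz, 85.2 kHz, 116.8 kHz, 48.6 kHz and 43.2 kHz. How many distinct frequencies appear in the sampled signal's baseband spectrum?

fs/2 = 21 kHz.
83.2 kHz mod fs = 41.2 kHz.
41.2 kHz > fs/2 = 21 kHz, folds to fs − 41.2 kHz = 0.8 kHz.
85.2 kHz mod fs = 1.2 kHz.
1.2 kHz ≤ fs/2 = 21 kHz, appears at 1.2 kHz.
116.8 kHz mod fs = 32.8 kHz.
32.8 kHz > fs/2 = 21 kHz, folds to fs − 32.8 kHz = 9.2 kHz.
48.6 kHz mod fs = 6.6 kHz.
6.6 kHz ≤ fs/2 = 21 kHz, appears at 6.6 kHz.
43.2 kHz mod fs = 1.2 kHz.
1.2 kHz ≤ fs/2 = 21 kHz, appears at 1.2 kHz.
Distinct values: {0.8 kHz, 1.2 kHz, 6.6 kHz, 9.2 kHz} → 4.

4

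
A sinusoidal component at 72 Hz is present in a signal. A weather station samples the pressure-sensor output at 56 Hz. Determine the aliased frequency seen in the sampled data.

72 Hz mod fs = 16 Hz.
16 Hz ≤ fs/2 = 28 Hz, appears at 16 Hz.

16 Hz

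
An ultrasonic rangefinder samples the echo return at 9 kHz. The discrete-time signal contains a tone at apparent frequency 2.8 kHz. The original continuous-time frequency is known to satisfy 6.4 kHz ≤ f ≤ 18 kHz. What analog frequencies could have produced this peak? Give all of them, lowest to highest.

Frequencies that alias to 2.8 kHz are k·fs ± 2.8 kHz for integer k ≥ 0.
k=0: 2.8 kHz.
k=1: 6.2 kHz, 11.8 kHz.
k=2: 15.2 kHz, 20.8 kHz.
k=3: 24.2 kHz, 29.8 kHz.
Within [6.4 kHz, 18 kHz]: 11.8 kHz, 15.2 kHz.

11.8 kHz, 15.2 kHz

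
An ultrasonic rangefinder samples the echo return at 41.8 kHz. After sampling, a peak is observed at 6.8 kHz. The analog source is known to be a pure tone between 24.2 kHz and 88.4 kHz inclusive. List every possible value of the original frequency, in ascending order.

Frequencies that alias to 6.8 kHz are k·fs ± 6.8 kHz for integer k ≥ 0.
k=0: 6.8 kHz.
k=1: 35 kHz, 48.6 kHz.
k=2: 76.8 kHz, 90.4 kHz.
k=3: 118.6 kHz, 132.2 kHz.
Within [24.2 kHz, 88.4 kHz]: 35 kHz, 48.6 kHz, 76.8 kHz.

35 kHz, 48.6 kHz, 76.8 kHz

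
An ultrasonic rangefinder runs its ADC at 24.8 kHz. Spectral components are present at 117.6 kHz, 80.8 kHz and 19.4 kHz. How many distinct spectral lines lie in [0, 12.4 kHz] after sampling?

fs/2 = 12.4 kHz.
117.6 kHz mod fs = 18.4 kHz.
18.4 kHz > fs/2 = 12.4 kHz, folds to fs − 18.4 kHz = 6.4 kHz.
80.8 kHz mod fs = 6.4 kHz.
6.4 kHz ≤ fs/2 = 12.4 kHz, appears at 6.4 kHz.
19.4 kHz > fs/2 = 12.4 kHz, folds to fs − 19.4 kHz = 5.4 kHz.
Distinct values: {5.4 kHz, 6.4 kHz} → 2.

2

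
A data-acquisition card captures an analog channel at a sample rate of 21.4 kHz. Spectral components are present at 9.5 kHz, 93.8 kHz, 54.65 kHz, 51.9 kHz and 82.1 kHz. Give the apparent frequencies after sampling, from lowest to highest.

fs/2 = 10.7 kHz.
9.5 kHz ≤ fs/2 = 10.7 kHz, passes unchanged.
93.8 kHz mod fs = 8.2 kHz.
8.2 kHz ≤ fs/2 = 10.7 kHz, appears at 8.2 kHz.
54.65 kHz mod fs = 11.85 kHz.
11.85 kHz > fs/2 = 10.7 kHz, folds to fs − 11.85 kHz = 9.55 kHz.
51.9 kHz mod fs = 9.1 kHz.
9.1 kHz ≤ fs/2 = 10.7 kHz, appears at 9.1 kHz.
82.1 kHz mod fs = 17.9 kHz.
17.9 kHz > fs/2 = 10.7 kHz, folds to fs − 17.9 kHz = 3.5 kHz.
Distinct values: {3.5 kHz, 8.2 kHz, 9.1 kHz, 9.5 kHz, 9.55 kHz}.

3.5 kHz, 8.2 kHz, 9.1 kHz, 9.5 kHz, 9.55 kHz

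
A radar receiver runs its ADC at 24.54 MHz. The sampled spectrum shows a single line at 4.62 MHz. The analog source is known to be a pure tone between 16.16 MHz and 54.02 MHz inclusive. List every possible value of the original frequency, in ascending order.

19.92 MHz, 29.16 MHz, 44.46 MHz, 53.7 MHz

Frequencies that alias to 4.62 MHz are k·fs ± 4.62 MHz for integer k ≥ 0.
k=0: 4.62 MHz.
k=1: 19.92 MHz, 29.16 MHz.
k=2: 44.46 MHz, 53.7 MHz.
k=3: 69 MHz, 78.24 MHz.
Within [16.16 MHz, 54.02 MHz]: 19.92 MHz, 29.16 MHz, 44.46 MHz, 53.7 MHz.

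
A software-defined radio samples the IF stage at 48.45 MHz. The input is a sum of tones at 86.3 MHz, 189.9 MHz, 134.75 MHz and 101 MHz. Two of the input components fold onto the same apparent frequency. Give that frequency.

fs/2 = 24.225 MHz.
86.3 MHz mod fs = 37.85 MHz.
37.85 MHz > fs/2 = 24.225 MHz, folds to fs − 37.85 MHz = 10.6 MHz.
189.9 MHz mod fs = 44.55 MHz.
44.55 MHz > fs/2 = 24.225 MHz, folds to fs − 44.55 MHz = 3.9 MHz.
134.75 MHz mod fs = 37.85 MHz.
37.85 MHz > fs/2 = 24.225 MHz, folds to fs − 37.85 MHz = 10.6 MHz.
101 MHz mod fs = 4.1 MHz.
4.1 MHz ≤ fs/2 = 24.225 MHz, appears at 4.1 MHz.
86.3 MHz and 134.75 MHz both map to 10.6 MHz.

10.6 MHz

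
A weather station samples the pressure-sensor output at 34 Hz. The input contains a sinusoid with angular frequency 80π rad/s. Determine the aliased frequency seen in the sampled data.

ω = 80π rad/s → f = ω/(2π) = 40 Hz.
40 Hz mod fs = 6 Hz.
6 Hz ≤ fs/2 = 17 Hz, appears at 6 Hz.

6 Hz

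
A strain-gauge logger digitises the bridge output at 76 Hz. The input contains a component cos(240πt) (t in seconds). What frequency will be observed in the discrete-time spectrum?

32 Hz

ω = 240π rad/s → f = ω/(2π) = 120 Hz.
120 Hz mod fs = 44 Hz.
44 Hz > fs/2 = 38 Hz, folds to fs − 44 Hz = 32 Hz.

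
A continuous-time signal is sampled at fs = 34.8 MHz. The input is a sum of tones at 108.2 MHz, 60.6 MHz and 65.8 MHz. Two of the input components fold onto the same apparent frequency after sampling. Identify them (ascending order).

fs/2 = 17.4 MHz.
108.2 MHz mod fs = 3.8 MHz.
3.8 MHz ≤ fs/2 = 17.4 MHz, appears at 3.8 MHz.
60.6 MHz mod fs = 25.8 MHz.
25.8 MHz > fs/2 = 17.4 MHz, folds to fs − 25.8 MHz = 9 MHz.
65.8 MHz mod fs = 31 MHz.
31 MHz > fs/2 = 17.4 MHz, folds to fs − 31 MHz = 3.8 MHz.
65.8 MHz and 108.2 MHz both map to 3.8 MHz.

65.8 MHz, 108.2 MHz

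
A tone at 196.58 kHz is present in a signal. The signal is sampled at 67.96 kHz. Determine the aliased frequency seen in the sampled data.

196.58 kHz mod fs = 60.66 kHz.
60.66 kHz > fs/2 = 33.98 kHz, folds to fs − 60.66 kHz = 7.3 kHz.

7.3 kHz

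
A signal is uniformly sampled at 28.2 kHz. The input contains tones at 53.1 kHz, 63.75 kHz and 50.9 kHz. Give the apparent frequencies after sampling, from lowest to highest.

3.3 kHz, 5.5 kHz, 7.35 kHz

fs/2 = 14.1 kHz.
53.1 kHz mod fs = 24.9 kHz.
24.9 kHz > fs/2 = 14.1 kHz, folds to fs − 24.9 kHz = 3.3 kHz.
63.75 kHz mod fs = 7.35 kHz.
7.35 kHz ≤ fs/2 = 14.1 kHz, appears at 7.35 kHz.
50.9 kHz mod fs = 22.7 kHz.
22.7 kHz > fs/2 = 14.1 kHz, folds to fs − 22.7 kHz = 5.5 kHz.
Distinct values: {3.3 kHz, 5.5 kHz, 7.35 kHz}.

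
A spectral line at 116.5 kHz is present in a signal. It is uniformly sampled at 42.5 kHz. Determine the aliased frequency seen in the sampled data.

11 kHz

116.5 kHz mod fs = 31.5 kHz.
31.5 kHz > fs/2 = 21.25 kHz, folds to fs − 31.5 kHz = 11 kHz.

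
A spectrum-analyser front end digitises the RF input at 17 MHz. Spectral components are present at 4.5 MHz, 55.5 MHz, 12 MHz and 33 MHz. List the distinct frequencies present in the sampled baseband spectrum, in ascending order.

1 MHz, 4.5 MHz, 5 MHz

fs/2 = 8.5 MHz.
4.5 MHz ≤ fs/2 = 8.5 MHz, passes unchanged.
55.5 MHz mod fs = 4.5 MHz.
4.5 MHz ≤ fs/2 = 8.5 MHz, appears at 4.5 MHz.
12 MHz > fs/2 = 8.5 MHz, folds to fs − 12 MHz = 5 MHz.
33 MHz mod fs = 16 MHz.
16 MHz > fs/2 = 8.5 MHz, folds to fs − 16 MHz = 1 MHz.
Distinct values: {1 MHz, 4.5 MHz, 5 MHz}.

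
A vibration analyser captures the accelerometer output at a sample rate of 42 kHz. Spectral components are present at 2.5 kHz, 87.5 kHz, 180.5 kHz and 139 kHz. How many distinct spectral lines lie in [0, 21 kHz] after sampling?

4

fs/2 = 21 kHz.
2.5 kHz ≤ fs/2 = 21 kHz, passes unchanged.
87.5 kHz mod fs = 3.5 kHz.
3.5 kHz ≤ fs/2 = 21 kHz, appears at 3.5 kHz.
180.5 kHz mod fs = 12.5 kHz.
12.5 kHz ≤ fs/2 = 21 kHz, appears at 12.5 kHz.
139 kHz mod fs = 13 kHz.
13 kHz ≤ fs/2 = 21 kHz, appears at 13 kHz.
Distinct values: {2.5 kHz, 3.5 kHz, 12.5 kHz, 13 kHz} → 4.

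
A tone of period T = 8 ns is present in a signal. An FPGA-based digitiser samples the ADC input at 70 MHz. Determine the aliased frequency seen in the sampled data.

15 MHz

T = 8 ns → f = 1/T = 125 MHz.
125 MHz mod fs = 55 MHz.
55 MHz > fs/2 = 35 MHz, folds to fs − 55 MHz = 15 MHz.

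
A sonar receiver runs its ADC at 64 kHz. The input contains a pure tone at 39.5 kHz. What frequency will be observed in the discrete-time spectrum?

24.5 kHz

39.5 kHz > fs/2 = 32 kHz, folds to fs − 39.5 kHz = 24.5 kHz.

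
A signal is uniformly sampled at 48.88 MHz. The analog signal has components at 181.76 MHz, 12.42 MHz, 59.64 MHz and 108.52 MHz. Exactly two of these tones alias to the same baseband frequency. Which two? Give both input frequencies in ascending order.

59.64 MHz, 108.52 MHz

fs/2 = 24.44 MHz.
181.76 MHz mod fs = 35.12 MHz.
35.12 MHz > fs/2 = 24.44 MHz, folds to fs − 35.12 MHz = 13.76 MHz.
12.42 MHz ≤ fs/2 = 24.44 MHz, passes unchanged.
59.64 MHz mod fs = 10.76 MHz.
10.76 MHz ≤ fs/2 = 24.44 MHz, appears at 10.76 MHz.
108.52 MHz mod fs = 10.76 MHz.
10.76 MHz ≤ fs/2 = 24.44 MHz, appears at 10.76 MHz.
59.64 MHz and 108.52 MHz both map to 10.76 MHz.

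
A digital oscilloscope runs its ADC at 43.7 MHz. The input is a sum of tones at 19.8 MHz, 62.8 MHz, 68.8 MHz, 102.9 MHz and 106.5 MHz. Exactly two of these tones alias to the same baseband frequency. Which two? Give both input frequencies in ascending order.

62.8 MHz, 106.5 MHz

fs/2 = 21.85 MHz.
19.8 MHz ≤ fs/2 = 21.85 MHz, passes unchanged.
62.8 MHz mod fs = 19.1 MHz.
19.1 MHz ≤ fs/2 = 21.85 MHz, appears at 19.1 MHz.
68.8 MHz mod fs = 25.1 MHz.
25.1 MHz > fs/2 = 21.85 MHz, folds to fs − 25.1 MHz = 18.6 MHz.
102.9 MHz mod fs = 15.5 MHz.
15.5 MHz ≤ fs/2 = 21.85 MHz, appears at 15.5 MHz.
106.5 MHz mod fs = 19.1 MHz.
19.1 MHz ≤ fs/2 = 21.85 MHz, appears at 19.1 MHz.
62.8 MHz and 106.5 MHz both map to 19.1 MHz.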